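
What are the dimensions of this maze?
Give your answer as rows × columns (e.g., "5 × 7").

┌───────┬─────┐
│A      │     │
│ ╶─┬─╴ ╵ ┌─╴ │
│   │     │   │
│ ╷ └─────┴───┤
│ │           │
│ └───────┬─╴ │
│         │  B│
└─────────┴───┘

Counting the maze dimensions:
Rows (vertical): 4
Columns (horizontal): 7
Dimensions: 4 × 7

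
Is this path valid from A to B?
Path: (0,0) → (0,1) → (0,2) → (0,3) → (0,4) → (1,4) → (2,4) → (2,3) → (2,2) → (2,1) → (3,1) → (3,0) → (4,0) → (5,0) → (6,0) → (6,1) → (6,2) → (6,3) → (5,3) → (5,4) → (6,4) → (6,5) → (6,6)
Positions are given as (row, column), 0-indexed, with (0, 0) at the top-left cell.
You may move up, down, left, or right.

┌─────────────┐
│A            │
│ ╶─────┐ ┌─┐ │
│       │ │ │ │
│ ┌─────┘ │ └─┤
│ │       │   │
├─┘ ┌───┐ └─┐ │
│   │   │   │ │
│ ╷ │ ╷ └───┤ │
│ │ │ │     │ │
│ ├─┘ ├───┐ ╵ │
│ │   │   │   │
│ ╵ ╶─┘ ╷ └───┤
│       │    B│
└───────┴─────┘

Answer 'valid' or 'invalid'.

Checking path validity:
Result: All consecutive moves are passable.

valid

Correct solution:

┌─────────────┐
│A → → → ↓    │
│ ╶─────┐ ┌─┐ │
│       │↓│ │ │
│ ┌─────┘ │ └─┤
│ │↓ ← ← ↲│   │
├─┘ ┌───┐ └─┐ │
│↓ ↲│   │   │ │
│ ╷ │ ╷ └───┤ │
│↓│ │ │     │ │
│ ├─┘ ├───┐ ╵ │
│↓│   │↱ ↓│   │
│ ╵ ╶─┘ ╷ └───┤
│↳ → → ↑│↳ → B│
└───────┴─────┘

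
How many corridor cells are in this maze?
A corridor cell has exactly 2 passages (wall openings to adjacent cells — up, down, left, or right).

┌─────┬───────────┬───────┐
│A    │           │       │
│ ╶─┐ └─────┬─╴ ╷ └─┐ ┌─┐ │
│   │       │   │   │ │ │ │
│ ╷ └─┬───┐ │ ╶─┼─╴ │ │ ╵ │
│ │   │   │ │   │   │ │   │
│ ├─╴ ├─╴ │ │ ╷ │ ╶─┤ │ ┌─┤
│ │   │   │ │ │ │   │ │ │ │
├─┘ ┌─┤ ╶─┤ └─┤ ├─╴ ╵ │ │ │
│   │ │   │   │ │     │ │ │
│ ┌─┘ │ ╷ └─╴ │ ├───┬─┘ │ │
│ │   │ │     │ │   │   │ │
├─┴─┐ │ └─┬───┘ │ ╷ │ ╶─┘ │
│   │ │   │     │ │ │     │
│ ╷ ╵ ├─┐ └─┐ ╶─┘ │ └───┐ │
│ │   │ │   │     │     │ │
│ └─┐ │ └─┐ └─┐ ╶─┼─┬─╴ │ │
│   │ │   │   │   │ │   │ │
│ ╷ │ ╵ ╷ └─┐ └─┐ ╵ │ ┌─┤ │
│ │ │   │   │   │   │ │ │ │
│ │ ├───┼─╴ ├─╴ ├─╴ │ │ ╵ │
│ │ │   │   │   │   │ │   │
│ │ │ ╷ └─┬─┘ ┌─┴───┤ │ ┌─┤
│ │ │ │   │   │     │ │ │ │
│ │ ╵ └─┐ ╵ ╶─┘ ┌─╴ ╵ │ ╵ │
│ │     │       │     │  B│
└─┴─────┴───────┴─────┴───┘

Counting cells with exactly 2 passages:
Total corridor cells: 129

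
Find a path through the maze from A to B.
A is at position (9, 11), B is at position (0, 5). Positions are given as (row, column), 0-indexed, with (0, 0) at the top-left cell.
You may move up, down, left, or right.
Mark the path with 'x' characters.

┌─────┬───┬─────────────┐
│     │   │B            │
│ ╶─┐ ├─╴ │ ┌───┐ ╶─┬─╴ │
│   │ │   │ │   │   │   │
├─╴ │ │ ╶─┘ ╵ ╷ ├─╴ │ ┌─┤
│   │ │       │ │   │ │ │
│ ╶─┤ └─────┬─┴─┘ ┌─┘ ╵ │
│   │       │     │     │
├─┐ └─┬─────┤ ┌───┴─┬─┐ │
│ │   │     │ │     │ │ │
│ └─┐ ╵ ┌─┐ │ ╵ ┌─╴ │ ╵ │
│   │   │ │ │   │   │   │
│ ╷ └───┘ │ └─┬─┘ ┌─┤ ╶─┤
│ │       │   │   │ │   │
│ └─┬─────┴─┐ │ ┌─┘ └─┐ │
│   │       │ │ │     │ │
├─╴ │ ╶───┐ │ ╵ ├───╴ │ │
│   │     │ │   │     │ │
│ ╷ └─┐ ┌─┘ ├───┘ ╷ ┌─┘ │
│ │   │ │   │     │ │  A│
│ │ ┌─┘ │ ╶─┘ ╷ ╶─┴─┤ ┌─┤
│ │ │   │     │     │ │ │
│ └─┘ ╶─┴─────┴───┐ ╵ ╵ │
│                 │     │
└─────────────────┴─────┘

Finding the shortest path from (9, 11) to (0, 5):
Path length: 19 steps
Directions: up → up → up → left → up → right → up → up → left → up → up → right → up → left → left → left → left → left → left

Solution:

┌─────┬───┬─────────────┐
│     │   │B x x x x x x│
│ ╶─┐ ├─╴ │ ┌───┐ ╶─┬─╴ │
│   │ │   │ │   │   │x x│
├─╴ │ │ ╶─┘ ╵ ╷ ├─╴ │ ┌─┤
│   │ │       │ │   │x│ │
│ ╶─┤ └─────┬─┴─┘ ┌─┘ ╵ │
│   │       │     │  x x│
├─┐ └─┬─────┤ ┌───┴─┬─┐ │
│ │   │     │ │     │ │x│
│ └─┐ ╵ ┌─┐ │ ╵ ┌─╴ │ ╵ │
│   │   │ │ │   │   │x x│
│ ╷ └───┘ │ └─┬─┘ ┌─┤ ╶─┤
│ │       │   │   │ │x x│
│ └─┬─────┴─┐ │ ┌─┘ └─┐ │
│   │       │ │ │     │x│
├─╴ │ ╶───┐ │ ╵ ├───╴ │ │
│   │     │ │   │     │x│
│ ╷ └─┐ ┌─┘ ├───┘ ╷ ┌─┘ │
│ │   │ │   │     │ │  A│
│ │ ┌─┘ │ ╶─┘ ╷ ╶─┴─┤ ┌─┤
│ │ │   │     │     │ │ │
│ └─┘ ╶─┴─────┴───┐ ╵ ╵ │
│                 │     │
└─────────────────┴─────┘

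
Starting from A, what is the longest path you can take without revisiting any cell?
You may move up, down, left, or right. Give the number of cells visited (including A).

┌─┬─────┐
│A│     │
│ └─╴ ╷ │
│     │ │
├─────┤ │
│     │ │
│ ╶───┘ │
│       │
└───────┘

Finding longest simple path using DFS:
Start: (0, 0)
Longest path visits 15 cells
Path: A → down → right → right → up → right → down → down → down → left → left → left → up → right → right

Solution:

┌─┬─────┐
│A│  ↱ ↓│
│ └─╴ ╷ │
│↳ → ↑│↓│
├─────┤ │
│↱ → B│↓│
│ ╶───┘ │
│↑ ← ← ↲│
└───────┘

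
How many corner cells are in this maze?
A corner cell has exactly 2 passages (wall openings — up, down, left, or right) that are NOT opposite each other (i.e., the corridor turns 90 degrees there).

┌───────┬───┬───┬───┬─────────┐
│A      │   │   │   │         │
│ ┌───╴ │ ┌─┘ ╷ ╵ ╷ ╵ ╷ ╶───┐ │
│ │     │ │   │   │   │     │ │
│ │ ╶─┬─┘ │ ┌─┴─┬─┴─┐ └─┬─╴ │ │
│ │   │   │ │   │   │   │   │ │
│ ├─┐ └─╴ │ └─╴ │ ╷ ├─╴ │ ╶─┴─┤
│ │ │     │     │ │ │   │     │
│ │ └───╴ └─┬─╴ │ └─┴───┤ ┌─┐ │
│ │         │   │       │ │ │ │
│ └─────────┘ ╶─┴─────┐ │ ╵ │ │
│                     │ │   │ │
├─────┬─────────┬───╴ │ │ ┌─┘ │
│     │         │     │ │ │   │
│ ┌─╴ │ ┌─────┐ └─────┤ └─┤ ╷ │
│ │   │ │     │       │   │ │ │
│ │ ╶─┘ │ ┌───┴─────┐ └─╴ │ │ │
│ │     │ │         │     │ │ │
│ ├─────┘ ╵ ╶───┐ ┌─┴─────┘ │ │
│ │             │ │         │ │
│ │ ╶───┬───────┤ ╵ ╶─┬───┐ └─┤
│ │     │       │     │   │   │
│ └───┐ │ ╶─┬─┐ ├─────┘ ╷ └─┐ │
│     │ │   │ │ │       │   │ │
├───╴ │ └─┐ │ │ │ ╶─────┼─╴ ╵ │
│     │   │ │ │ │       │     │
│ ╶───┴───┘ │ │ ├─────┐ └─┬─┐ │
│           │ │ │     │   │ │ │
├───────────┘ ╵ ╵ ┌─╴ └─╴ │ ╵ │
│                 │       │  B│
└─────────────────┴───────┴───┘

Counting corner cells (2 non-opposite passages):
Total corners: 91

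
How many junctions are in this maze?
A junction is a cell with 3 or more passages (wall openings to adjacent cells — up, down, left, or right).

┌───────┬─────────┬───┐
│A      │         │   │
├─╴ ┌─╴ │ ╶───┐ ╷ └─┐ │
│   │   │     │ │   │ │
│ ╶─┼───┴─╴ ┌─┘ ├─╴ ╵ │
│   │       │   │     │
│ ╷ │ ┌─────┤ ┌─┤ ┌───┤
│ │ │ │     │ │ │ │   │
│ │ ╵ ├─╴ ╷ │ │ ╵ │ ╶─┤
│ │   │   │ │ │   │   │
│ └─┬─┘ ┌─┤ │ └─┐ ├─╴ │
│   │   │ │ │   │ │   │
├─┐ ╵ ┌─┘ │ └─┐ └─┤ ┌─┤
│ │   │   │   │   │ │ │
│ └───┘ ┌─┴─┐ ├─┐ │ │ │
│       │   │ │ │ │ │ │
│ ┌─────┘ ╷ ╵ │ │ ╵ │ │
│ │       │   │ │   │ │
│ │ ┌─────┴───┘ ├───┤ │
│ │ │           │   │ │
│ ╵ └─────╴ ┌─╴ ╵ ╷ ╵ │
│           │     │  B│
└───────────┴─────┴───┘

Checking each cell for number of passages:

Junctions found (3+ passages):
  (0, 1): 3 passages
  (0, 7): 3 passages
  (1, 5): 3 passages
  (2, 0): 3 passages
  (2, 9): 3 passages
  (3, 4): 3 passages
  (4, 8): 3 passages
  (7, 0): 3 passages
  (9, 5): 3 passages
  (9, 7): 3 passages
  (10, 1): 3 passages
  (10, 7): 3 passages
Total junctions: 12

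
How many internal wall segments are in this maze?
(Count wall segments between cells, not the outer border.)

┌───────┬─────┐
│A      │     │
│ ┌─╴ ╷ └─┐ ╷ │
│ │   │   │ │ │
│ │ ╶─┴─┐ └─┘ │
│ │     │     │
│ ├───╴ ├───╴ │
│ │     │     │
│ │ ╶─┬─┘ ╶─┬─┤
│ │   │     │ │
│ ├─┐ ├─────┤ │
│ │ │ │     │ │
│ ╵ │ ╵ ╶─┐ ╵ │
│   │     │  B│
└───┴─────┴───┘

Counting internal wall segments:
Total internal walls: 36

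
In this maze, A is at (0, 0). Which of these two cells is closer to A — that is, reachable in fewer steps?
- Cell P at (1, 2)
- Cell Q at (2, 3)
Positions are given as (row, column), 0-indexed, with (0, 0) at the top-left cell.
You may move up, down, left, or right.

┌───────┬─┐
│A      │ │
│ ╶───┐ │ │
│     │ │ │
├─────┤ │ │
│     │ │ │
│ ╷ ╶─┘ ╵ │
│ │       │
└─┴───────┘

Shortest path A → P at (1, 2): 3 steps
Shortest path A → Q at (2, 3): 5 steps

P is closer (3 steps vs 5 steps).

Path to P:

┌───────┬─┐
│A      │ │
│ ╶───┐ │ │
│↳ → P│ │ │
├─────┤ │ │
│     │ │ │
│ ╷ ╶─┘ ╵ │
│ │       │
└─┴───────┘

Path to Q:

┌───────┬─┐
│A → → ↓│ │
│ ╶───┐ │ │
│     │↓│ │
├─────┤ │ │
│     │Q│ │
│ ╷ ╶─┘ ╵ │
│ │       │
└─┴───────┘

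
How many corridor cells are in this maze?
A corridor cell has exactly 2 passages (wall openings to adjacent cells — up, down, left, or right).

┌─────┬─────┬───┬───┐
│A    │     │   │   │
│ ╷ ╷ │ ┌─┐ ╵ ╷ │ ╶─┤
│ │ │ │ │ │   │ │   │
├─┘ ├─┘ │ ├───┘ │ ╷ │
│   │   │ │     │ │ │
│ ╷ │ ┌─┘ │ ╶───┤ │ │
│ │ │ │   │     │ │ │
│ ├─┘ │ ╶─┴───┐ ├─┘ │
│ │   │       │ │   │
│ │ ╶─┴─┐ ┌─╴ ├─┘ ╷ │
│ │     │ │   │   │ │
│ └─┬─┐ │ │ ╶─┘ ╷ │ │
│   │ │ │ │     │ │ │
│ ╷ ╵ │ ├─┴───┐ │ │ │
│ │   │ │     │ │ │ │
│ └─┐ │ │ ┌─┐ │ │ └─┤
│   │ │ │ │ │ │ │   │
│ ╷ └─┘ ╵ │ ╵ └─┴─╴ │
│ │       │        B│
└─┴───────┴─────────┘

Counting cells with exactly 2 passages:
Total corridor cells: 74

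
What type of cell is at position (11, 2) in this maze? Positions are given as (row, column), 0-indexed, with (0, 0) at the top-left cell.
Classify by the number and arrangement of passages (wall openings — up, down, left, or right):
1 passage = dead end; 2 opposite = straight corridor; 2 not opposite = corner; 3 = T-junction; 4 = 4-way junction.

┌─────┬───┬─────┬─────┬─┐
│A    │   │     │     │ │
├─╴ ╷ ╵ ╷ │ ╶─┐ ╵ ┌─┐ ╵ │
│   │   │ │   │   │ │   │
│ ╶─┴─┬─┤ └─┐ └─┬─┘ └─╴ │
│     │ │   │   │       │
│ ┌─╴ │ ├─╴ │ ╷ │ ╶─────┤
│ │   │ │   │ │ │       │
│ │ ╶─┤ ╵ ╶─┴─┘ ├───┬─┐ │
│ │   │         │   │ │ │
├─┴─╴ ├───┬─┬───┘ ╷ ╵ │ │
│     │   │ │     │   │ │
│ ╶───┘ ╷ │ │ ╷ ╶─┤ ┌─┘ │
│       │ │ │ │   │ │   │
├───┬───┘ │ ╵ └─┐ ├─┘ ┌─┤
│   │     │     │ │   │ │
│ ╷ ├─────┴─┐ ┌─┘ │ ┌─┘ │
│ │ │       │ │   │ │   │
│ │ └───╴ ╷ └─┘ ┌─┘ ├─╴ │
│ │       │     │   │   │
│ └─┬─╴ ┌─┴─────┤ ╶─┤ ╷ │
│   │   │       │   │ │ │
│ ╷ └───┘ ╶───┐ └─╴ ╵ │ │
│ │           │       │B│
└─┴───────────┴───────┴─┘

Checking cell at (11, 2):
Number of passages: 2
Cell type: straight corridor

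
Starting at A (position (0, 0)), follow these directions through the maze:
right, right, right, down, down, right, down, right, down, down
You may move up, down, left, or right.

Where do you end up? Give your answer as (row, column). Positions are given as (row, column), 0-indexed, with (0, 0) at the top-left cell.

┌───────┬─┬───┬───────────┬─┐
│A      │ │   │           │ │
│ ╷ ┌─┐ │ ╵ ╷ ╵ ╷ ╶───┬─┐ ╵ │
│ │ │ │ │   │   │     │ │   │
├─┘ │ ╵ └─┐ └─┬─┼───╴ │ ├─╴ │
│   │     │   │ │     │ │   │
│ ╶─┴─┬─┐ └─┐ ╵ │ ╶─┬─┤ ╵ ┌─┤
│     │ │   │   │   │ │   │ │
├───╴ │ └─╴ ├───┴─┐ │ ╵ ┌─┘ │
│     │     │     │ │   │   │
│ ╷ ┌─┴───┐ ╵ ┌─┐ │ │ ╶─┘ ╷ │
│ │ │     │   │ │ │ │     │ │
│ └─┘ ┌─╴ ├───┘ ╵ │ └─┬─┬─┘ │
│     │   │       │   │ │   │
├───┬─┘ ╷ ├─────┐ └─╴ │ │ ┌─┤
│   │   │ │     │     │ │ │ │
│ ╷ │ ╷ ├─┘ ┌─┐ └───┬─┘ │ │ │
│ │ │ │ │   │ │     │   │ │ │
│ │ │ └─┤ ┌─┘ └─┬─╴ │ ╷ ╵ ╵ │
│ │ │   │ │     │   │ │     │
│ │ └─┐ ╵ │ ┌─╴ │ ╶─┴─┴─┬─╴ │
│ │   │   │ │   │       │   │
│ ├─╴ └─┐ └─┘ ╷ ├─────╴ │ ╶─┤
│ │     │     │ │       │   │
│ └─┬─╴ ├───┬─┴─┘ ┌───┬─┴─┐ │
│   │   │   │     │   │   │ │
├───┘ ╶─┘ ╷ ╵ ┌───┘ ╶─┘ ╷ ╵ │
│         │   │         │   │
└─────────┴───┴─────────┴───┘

Following directions step by step:
Start: (0, 0)
  right: (0, 0) → (0, 1)
  right: (0, 1) → (0, 2)
  right: (0, 2) → (0, 3)
  down: (0, 3) → (1, 3)
  down: (1, 3) → (2, 3)
  right: (2, 3) → (2, 4)
  down: (2, 4) → (3, 4)
  right: (3, 4) → (3, 5)
  down: (3, 5) → (4, 5)
  down: (4, 5) → (5, 5)
Final position: (5, 5)

Path taken:

┌───────┬─┬───┬───────────┬─┐
│A → → ↓│ │   │           │ │
│ ╷ ┌─┐ │ ╵ ╷ ╵ ╷ ╶───┬─┐ ╵ │
│ │ │ │↓│   │   │     │ │   │
├─┘ │ ╵ └─┐ └─┬─┼───╴ │ ├─╴ │
│   │  ↳ ↓│   │ │     │ │   │
│ ╶─┴─┬─┐ └─┐ ╵ │ ╶─┬─┤ ╵ ┌─┤
│     │ │↳ ↓│   │   │ │   │ │
├───╴ │ └─╴ ├───┴─┐ │ ╵ ┌─┘ │
│     │    ↓│     │ │   │   │
│ ╷ ┌─┴───┐ ╵ ┌─┐ │ │ ╶─┘ ╷ │
│ │ │     │B  │ │ │ │     │ │
│ └─┘ ┌─╴ ├───┘ ╵ │ └─┬─┬─┘ │
│     │   │       │   │ │   │
├───┬─┘ ╷ ├─────┐ └─╴ │ │ ┌─┤
│   │   │ │     │     │ │ │ │
│ ╷ │ ╷ ├─┘ ┌─┐ └───┬─┘ │ │ │
│ │ │ │ │   │ │     │   │ │ │
│ │ │ └─┤ ┌─┘ └─┬─╴ │ ╷ ╵ ╵ │
│ │ │   │ │     │   │ │     │
│ │ └─┐ ╵ │ ┌─╴ │ ╶─┴─┴─┬─╴ │
│ │   │   │ │   │       │   │
│ ├─╴ └─┐ └─┘ ╷ ├─────╴ │ ╶─┤
│ │     │     │ │       │   │
│ └─┬─╴ ├───┬─┴─┘ ┌───┬─┴─┐ │
│   │   │   │     │   │   │ │
├───┘ ╶─┘ ╷ ╵ ┌───┘ ╶─┘ ╷ ╵ │
│         │   │         │   │
└─────────┴───┴─────────┴───┘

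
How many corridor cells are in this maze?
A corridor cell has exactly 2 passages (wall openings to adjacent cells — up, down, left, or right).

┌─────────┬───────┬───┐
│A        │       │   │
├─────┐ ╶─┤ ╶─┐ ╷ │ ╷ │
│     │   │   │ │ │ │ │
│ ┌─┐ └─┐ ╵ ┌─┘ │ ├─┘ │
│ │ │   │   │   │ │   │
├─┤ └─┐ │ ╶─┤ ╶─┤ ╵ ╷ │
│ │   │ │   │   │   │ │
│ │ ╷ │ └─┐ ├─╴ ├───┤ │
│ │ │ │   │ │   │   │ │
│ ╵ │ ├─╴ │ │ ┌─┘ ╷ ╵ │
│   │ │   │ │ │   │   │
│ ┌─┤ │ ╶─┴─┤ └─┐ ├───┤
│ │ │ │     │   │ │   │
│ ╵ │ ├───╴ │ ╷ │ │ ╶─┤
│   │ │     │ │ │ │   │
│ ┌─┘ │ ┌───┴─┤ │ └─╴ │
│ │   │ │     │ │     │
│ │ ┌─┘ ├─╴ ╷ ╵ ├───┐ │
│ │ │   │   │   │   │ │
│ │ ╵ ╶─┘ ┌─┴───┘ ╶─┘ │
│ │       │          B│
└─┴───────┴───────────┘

Counting cells with exactly 2 passages:
Total corridor cells: 91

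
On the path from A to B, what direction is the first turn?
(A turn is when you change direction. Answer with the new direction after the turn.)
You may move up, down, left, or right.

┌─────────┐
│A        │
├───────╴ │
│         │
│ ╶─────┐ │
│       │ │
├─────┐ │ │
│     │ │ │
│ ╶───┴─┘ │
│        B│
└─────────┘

Directions: right, right, right, right, down, down, down, down
First turn direction: down

Solution:

┌─────────┐
│A → → → ↓│
├───────╴ │
│        ↓│
│ ╶─────┐ │
│       │↓│
├─────┐ │ │
│     │ │↓│
│ ╶───┴─┘ │
│        B│
└─────────┘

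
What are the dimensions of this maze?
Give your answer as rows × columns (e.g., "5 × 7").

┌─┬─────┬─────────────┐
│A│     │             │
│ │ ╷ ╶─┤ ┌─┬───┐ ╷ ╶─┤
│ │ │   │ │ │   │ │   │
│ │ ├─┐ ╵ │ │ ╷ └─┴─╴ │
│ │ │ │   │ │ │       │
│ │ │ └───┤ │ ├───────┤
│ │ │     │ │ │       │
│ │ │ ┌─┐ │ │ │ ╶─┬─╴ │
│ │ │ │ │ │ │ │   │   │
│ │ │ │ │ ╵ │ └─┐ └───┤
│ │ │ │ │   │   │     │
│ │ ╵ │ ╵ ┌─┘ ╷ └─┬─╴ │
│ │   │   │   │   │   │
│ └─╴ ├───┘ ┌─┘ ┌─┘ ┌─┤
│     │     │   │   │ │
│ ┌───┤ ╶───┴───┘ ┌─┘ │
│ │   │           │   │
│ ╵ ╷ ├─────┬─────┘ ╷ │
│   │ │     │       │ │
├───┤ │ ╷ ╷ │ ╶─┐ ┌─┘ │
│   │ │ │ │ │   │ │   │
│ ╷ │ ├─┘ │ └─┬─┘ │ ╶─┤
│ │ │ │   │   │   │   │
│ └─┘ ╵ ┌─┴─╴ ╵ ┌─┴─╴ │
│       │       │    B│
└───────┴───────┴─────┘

Counting the maze dimensions:
Rows (vertical): 13
Columns (horizontal): 11
Dimensions: 13 × 11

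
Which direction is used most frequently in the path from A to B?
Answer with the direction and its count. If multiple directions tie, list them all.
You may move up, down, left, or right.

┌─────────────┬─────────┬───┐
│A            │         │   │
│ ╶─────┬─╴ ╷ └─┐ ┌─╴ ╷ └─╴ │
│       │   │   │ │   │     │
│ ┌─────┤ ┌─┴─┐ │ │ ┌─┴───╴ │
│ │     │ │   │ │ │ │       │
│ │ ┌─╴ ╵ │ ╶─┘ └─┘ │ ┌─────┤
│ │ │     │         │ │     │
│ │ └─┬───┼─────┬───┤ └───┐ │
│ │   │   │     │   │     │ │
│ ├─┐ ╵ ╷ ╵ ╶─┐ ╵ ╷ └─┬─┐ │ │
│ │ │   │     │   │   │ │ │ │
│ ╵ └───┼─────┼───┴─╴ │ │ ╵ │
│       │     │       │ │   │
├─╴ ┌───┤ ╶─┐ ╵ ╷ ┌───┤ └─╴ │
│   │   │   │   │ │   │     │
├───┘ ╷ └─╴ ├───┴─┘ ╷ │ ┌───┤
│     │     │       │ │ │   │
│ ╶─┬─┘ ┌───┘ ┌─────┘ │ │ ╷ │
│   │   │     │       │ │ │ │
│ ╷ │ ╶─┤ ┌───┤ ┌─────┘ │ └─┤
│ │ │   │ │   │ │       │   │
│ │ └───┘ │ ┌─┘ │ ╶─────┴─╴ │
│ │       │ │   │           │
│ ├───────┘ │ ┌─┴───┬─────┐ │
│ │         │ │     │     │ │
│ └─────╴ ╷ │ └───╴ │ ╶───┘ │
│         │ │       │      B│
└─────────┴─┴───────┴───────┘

Directions: right, right, right, right, right, right, down, right, down, down, right, right, up, up, right, up, right, down, right, right, down, left, left, left, down, down, right, right, down, down, right, down, left, left, down, down, down, left, left, left, down, right, right, right, right, right, down, down
Counts: {'right': 21, 'down': 16, 'up': 3, 'left': 8}
Most common: right (21 times)

Solution:

┌─────────────┬─────────┬───┐
│A → → → → → ↓│      ↱ ↓│   │
│ ╶─────┬─╴ ╷ └─┐ ┌─╴ ╷ └─╴ │
│       │   │↳ ↓│ │↱ ↑│↳ → ↓│
│ ┌─────┤ ┌─┴─┐ │ │ ┌─┴───╴ │
│ │     │ │   │↓│ │↑│↓ ← ← ↲│
│ │ ┌─╴ ╵ │ ╶─┘ └─┘ │ ┌─────┤
│ │ │     │    ↳ → ↑│↓│     │
│ │ └─┬───┼─────┬───┤ └───┐ │
│ │   │   │     │   │↳ → ↓│ │
│ ├─┐ ╵ ╷ ╵ ╶─┐ ╵ ╷ └─┬─┐ │ │
│ │ │   │     │   │   │ │↓│ │
│ ╵ └───┼─────┼───┴─╴ │ │ ╵ │
│       │     │       │ │↳ ↓│
├─╴ ┌───┤ ╶─┐ ╵ ╷ ┌───┤ └─╴ │
│   │   │   │   │ │   │↓ ← ↲│
├───┘ ╷ └─╴ ├───┴─┘ ╷ │ ┌───┤
│     │     │       │ │↓│   │
│ ╶─┬─┘ ┌───┘ ┌─────┘ │ │ ╷ │
│   │   │     │       │↓│ │ │
│ ╷ │ ╶─┤ ┌───┤ ┌─────┘ │ └─┤
│ │ │   │ │   │ │↓ ← ← ↲│   │
│ │ └───┘ │ ┌─┘ │ ╶─────┴─╴ │
│ │       │ │   │↳ → → → → ↓│
│ ├───────┘ │ ┌─┴───┬─────┐ │
│ │         │ │     │     │↓│
│ └─────╴ ╷ │ └───╴ │ ╶───┘ │
│         │ │       │      B│
└─────────┴─┴───────┴───────┘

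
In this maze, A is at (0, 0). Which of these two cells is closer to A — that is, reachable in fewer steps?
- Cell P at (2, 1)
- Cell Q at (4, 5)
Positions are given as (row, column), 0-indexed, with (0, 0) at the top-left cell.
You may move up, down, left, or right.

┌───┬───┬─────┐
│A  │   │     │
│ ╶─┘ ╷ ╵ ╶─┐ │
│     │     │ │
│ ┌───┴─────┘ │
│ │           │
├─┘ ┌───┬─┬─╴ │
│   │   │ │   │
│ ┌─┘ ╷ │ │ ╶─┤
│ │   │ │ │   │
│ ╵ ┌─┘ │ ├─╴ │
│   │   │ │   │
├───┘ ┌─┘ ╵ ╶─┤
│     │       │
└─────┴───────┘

Shortest path A → P at (2, 1): 17 steps
Shortest path A → Q at (4, 5): 15 steps

Q is closer (15 steps vs 17 steps).

Path to P:

┌───┬───┬─────┐
│A  │↱ ↓│↱ → ↓│
│ ╶─┘ ╷ ╵ ╶─┐ │
│↳ → ↑│↳ ↑  │↓│
│ ┌───┴─────┘ │
│ │P ← ← ← ← ↲│
├─┘ ┌───┬─┬─╴ │
│   │   │ │   │
│ ┌─┘ ╷ │ │ ╶─┤
│ │   │ │ │   │
│ ╵ ┌─┘ │ ├─╴ │
│   │   │ │   │
├───┘ ┌─┘ ╵ ╶─┤
│     │       │
└─────┴───────┘

Path to Q:

┌───┬───┬─────┐
│A  │↱ ↓│↱ → ↓│
│ ╶─┘ ╷ ╵ ╶─┐ │
│↳ → ↑│↳ ↑  │↓│
│ ┌───┴─────┘ │
│ │          ↓│
├─┘ ┌───┬─┬─╴ │
│   │   │ │↓ ↲│
│ ┌─┘ ╷ │ │ ╶─┤
│ │   │ │ │Q  │
│ ╵ ┌─┘ │ ├─╴ │
│   │   │ │   │
├───┘ ┌─┘ ╵ ╶─┤
│     │       │
└─────┴───────┘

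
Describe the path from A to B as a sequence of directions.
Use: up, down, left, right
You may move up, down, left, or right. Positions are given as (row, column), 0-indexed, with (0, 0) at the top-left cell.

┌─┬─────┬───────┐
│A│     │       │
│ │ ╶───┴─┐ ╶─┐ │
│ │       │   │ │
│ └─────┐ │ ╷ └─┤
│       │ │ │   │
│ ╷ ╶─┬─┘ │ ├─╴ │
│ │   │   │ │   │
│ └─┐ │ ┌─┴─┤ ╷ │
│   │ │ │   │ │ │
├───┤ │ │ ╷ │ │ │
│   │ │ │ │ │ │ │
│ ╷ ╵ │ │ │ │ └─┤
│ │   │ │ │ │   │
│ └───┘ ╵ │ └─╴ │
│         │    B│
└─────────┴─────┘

Finding the path and converting it to directions:
Path through cells: (0,0) → (1,0) → (2,0) → (2,1) → (3,1) → (3,2) → (4,2) → (5,2) → (6,2) → (6,1) → (5,1) → (5,0) → (6,0) → (7,0) → (7,1) → (7,2) → (7,3) → (7,4) → (6,4) → (5,4) → (4,4) → (4,5) → (5,5) → (6,5) → (7,5) → (7,6) → (7,7)
Directions: down, down, right, down, right, down, down, down, left, up, left, down, down, right, right, right, right, up, up, up, right, down, down, down, right, right

Solution:

┌─┬─────┬───────┐
│A│     │       │
│ │ ╶───┴─┐ ╶─┐ │
│↓│       │   │ │
│ └─────┐ │ ╷ └─┤
│↳ ↓    │ │ │   │
│ ╷ ╶─┬─┘ │ ├─╴ │
│ │↳ ↓│   │ │   │
│ └─┐ │ ┌─┴─┤ ╷ │
│   │↓│ │↱ ↓│ │ │
├───┤ │ │ ╷ │ │ │
│↓ ↰│↓│ │↑│↓│ │ │
│ ╷ ╵ │ │ │ │ └─┤
│↓│↑ ↲│ │↑│↓│   │
│ └───┘ ╵ │ └─╴ │
│↳ → → → ↑│↳ → B│
└─────────┴─────┘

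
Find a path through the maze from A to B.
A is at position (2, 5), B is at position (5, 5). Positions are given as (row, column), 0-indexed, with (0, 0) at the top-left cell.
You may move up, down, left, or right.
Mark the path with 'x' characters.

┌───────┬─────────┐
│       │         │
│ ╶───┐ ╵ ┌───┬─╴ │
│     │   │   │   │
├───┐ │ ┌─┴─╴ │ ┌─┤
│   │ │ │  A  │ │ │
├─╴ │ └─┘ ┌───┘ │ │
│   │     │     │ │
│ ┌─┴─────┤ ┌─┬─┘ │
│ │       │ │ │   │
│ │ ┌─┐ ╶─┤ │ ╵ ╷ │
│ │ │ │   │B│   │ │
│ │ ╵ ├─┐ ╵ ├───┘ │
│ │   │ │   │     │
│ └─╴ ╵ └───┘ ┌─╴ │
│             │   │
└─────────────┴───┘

Finding the shortest path from (2, 5) to (5, 5):
Path length: 27 steps
Directions: left → down → left → left → up → up → left → left → up → right → right → right → down → right → up → right → right → right → right → down → left → down → down → left → left → down → down

Solution:

┌───────┬─────────┐
│x x x x│x x x x x│
│ ╶───┐ ╵ ┌───┬─╴ │
│x x x│x x│   │x x│
├───┐ │ ┌─┴─╴ │ ┌─┤
│   │x│ │x A  │x│ │
├─╴ │ └─┘ ┌───┘ │ │
│   │x x x│x x x│ │
│ ┌─┴─────┤ ┌─┬─┘ │
│ │       │x│ │   │
│ │ ┌─┐ ╶─┤ │ ╵ ╷ │
│ │ │ │   │B│   │ │
│ │ ╵ ├─┐ ╵ ├───┘ │
│ │   │ │   │     │
│ └─╴ ╵ └───┘ ┌─╴ │
│             │   │
└─────────────┴───┘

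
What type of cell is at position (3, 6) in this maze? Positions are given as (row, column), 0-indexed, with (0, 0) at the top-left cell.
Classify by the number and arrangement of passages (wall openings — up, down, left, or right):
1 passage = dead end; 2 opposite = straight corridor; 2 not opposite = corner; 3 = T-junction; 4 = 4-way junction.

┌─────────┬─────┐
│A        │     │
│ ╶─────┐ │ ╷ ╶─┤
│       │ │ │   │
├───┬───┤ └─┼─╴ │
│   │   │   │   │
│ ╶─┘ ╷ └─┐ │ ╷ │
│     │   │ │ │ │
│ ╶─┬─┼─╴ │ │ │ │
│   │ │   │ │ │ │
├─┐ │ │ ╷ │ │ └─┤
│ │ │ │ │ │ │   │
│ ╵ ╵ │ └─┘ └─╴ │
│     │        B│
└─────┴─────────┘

Checking cell at (3, 6):
Number of passages: 2
Cell type: straight corridor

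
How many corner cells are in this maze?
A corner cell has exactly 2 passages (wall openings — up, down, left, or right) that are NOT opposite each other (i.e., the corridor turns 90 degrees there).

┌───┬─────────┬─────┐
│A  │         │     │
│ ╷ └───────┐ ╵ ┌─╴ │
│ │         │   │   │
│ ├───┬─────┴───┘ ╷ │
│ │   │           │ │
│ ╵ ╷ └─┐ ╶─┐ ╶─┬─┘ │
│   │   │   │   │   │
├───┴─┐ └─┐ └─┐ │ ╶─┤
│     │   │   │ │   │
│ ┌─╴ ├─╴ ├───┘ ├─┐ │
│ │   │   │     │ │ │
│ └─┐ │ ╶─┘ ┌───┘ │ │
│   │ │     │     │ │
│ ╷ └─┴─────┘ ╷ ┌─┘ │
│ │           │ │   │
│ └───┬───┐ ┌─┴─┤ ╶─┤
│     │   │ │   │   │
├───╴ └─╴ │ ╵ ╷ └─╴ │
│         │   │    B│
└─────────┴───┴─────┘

Counting corner cells (2 non-opposite passages):
Total corners: 54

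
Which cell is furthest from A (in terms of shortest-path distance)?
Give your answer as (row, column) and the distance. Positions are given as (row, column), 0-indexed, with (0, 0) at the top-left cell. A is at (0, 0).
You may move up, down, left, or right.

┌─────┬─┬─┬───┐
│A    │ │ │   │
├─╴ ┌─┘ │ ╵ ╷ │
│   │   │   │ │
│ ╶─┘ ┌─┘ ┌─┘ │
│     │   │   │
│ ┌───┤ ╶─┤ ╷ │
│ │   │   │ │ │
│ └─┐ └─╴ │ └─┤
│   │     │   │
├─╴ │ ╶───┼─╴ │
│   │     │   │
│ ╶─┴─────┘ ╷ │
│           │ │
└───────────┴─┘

Computing BFS distances from A to all cells:
Furthest cell: (5, 4)
Distance: 37 steps

Path from A to the furthest cell:

┌─────┬─┬─┬───┐
│A ↓  │ │ │↓ ↰│
├─╴ ┌─┘ │ ╵ ╷ │
│↓ ↲│   │↓ ↲│↑│
│ ╶─┘ ┌─┘ ┌─┘ │
│↓    │↓ ↲│↱ ↑│
│ ┌───┤ ╶─┤ ╷ │
│↓│   │↳ ↓│↑│ │
│ └─┐ └─╴ │ └─┤
│↳ ↓│↓ ← ↲│↑ ↰│
├─╴ │ ╶───┼─╴ │
│↓ ↲│↳ → B│↱ ↑│
│ ╶─┴─────┘ ╷ │
│↳ → → → → ↑│ │
└───────────┴─┘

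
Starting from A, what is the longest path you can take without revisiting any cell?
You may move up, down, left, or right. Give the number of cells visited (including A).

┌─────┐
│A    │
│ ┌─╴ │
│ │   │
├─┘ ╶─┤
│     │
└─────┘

Finding longest simple path using DFS:
Start: (0, 0)
Longest path visits 7 cells
Path: A → right → right → down → left → down → left

Solution:

┌─────┐
│A → ↓│
│ ┌─╴ │
│ │↓ ↲│
├─┘ ╶─┤
│B ↲  │
└─────┘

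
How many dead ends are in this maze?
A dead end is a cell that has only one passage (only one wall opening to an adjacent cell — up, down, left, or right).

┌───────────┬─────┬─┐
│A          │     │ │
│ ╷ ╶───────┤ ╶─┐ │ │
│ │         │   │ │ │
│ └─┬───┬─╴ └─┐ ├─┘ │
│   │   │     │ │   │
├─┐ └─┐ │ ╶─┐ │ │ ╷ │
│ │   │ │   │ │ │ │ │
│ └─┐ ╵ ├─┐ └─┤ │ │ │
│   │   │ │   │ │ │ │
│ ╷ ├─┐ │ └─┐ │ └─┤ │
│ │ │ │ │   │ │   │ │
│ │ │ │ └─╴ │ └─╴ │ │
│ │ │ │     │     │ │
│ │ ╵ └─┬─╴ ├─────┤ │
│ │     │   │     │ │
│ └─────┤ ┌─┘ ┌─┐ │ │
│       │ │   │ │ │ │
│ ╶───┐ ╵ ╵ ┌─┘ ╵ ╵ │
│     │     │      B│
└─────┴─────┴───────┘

Checking each cell for number of passages:

Dead ends found at positions:
  (0, 5)
  (0, 9)
  (1, 8)
  (2, 2)
  (3, 0)
  (3, 6)
  (4, 4)
  (4, 8)
  (5, 2)
  (7, 3)
  (8, 7)
  (9, 2)
  (9, 6)
Total dead ends: 13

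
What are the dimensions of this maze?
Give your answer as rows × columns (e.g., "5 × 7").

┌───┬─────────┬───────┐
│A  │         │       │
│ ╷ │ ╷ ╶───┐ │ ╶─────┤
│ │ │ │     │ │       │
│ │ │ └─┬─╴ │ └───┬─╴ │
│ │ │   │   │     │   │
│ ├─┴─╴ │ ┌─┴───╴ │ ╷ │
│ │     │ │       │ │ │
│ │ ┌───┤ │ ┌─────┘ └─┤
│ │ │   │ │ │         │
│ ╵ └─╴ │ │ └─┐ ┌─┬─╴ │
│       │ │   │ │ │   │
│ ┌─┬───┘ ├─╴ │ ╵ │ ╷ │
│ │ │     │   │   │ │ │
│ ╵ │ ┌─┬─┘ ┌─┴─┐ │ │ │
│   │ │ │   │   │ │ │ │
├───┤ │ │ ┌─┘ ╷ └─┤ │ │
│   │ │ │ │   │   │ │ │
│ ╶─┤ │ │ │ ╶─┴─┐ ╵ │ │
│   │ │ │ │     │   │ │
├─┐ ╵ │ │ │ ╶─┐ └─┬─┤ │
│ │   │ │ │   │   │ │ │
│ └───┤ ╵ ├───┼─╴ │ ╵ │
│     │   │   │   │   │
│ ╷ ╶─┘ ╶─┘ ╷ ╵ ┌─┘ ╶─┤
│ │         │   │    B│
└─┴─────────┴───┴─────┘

Counting the maze dimensions:
Rows (vertical): 13
Columns (horizontal): 11
Dimensions: 13 × 11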